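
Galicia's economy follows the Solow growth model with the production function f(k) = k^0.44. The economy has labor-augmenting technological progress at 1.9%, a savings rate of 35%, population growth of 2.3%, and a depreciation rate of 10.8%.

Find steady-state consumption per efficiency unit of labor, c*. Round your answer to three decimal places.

c* ≈ 1.265

At the steady state, Δk = 0, so s·k^α = (n + g + δ)·k.
Rearranging, k^(1−α) = s / (n + g + δ).
k^0.56 = 0.35 / (0.023 + 0.019 + 0.108) = 0.35 / 0.150 = 2.3333
k* = 2.3333^(1/0.56) ≈ 4.5404
y* = (k*)^α = 4.5404^0.44 ≈ 1.9459
c* = (1 − s)·y* = (1 − 0.35) × 1.9459 ≈ 1.2648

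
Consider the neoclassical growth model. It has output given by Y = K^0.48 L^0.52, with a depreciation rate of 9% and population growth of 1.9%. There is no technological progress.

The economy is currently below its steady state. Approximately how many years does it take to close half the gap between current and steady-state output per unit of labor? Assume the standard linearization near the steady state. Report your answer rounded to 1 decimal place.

Near the steady state the convergence rate is λ = (1 − α)(n + δ).
λ = (1 − 0.48) × 0.109 = 0.52 × 0.109 = 0.05668
Half-life = ln 2 / λ = 0.6931 / 0.05668 ≈ 12.23 years

half-life ≈ 12.2 years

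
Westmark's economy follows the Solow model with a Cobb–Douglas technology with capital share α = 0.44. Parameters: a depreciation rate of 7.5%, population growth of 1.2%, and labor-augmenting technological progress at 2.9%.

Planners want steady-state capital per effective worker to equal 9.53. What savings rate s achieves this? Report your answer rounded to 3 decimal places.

s ≈ 0.410

Steady state requires s·f(k) = (n + g + δ)·k, i.e. s·k^α = (n + g + δ)·k.
So s / (n + g + δ) = (k*)^(1−α) = 9.53^0.56 = 3.5342.
Therefore s = 3.5342 × (n + g + δ) = 3.5342 × 0.116 = 0.4100.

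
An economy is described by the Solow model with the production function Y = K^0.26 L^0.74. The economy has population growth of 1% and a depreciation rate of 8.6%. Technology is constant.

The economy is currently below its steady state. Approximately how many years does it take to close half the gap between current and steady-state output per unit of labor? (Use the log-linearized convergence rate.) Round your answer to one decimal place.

Near the steady state the convergence rate is λ = (1 − α)(n + δ).
λ = (1 − 0.26) × 0.096 = 0.74 × 0.096 = 0.07104
Half-life = ln 2 / λ = 0.6931 / 0.07104 ≈ 9.76 years

t_½ ≈ 9.8 years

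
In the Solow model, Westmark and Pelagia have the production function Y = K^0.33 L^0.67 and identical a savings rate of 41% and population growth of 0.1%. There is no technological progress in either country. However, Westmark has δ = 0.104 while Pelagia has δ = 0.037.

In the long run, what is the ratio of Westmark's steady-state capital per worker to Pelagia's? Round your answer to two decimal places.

k*_W / k*_P ≈ 0.22

Steady-state k* = [s/(n + δ)]^(1/(1−α)), so the ratio is [ (s_W/(n + δ)_W) / (s_P/(n + δ)_P) ]^1.4925.
s_W/(n + δ)_W = 0.41/0.105 = 3.9048; s_P/(n + δ)_P = 0.41/0.038 = 10.7895.
Ratio = (3.9048/10.7895)^1.4925 = 0.3619^1.4925 ≈ 0.2194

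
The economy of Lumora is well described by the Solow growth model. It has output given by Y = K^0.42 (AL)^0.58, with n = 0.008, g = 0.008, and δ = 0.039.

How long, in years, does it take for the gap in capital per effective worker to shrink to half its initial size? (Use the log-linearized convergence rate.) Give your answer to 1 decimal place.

Near the steady state the convergence rate is λ = (1 − α)(n + g + δ).
λ = (1 − 0.42) × 0.055 = 0.58 × 0.055 = 0.0319
Half-life = ln 2 / λ = 0.6931 / 0.0319 ≈ 21.73 years

about 21.7 years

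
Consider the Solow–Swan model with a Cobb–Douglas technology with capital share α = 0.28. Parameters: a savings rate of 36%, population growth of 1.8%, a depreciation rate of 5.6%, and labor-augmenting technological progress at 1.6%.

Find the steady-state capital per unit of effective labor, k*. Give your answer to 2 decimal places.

Steady state requires s·f(k) = (n + g + δ)·k, i.e. s·k^α = (n + g + δ)·k.
Rearranging, k^(1−α) = s / (n + g + δ).
k^0.72 = 0.36 / (0.018 + 0.016 + 0.056) = 0.36 / 0.090 = 4.0000
k* = 4.0000^(1/0.72) ≈ 6.8580

k* = 6.86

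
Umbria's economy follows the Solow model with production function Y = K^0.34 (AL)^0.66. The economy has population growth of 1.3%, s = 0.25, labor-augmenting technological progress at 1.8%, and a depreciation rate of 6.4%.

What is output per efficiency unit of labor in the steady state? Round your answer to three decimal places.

In steady state, investment equals break-even investment: s·k^α = (n + g + δ)·k.
Rearranging, k^(1−α) = s / (n + g + δ).
k^0.66 = 0.25 / (0.013 + 0.018 + 0.064) = 0.25 / 0.095 = 2.6316
k* = 2.6316^(1/0.66) ≈ 4.3321
y* = (k*)^α = 4.3321^0.34 ≈ 1.6462

y* = 1.646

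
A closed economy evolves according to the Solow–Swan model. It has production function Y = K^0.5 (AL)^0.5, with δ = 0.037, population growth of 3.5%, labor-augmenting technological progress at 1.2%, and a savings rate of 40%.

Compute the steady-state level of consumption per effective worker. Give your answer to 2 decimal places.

c* ≈ 2.86

At the steady state, Δk = 0, so s·k^α = (n + g + δ)·k.
Dividing both sides by k: k^(1−α) = s / (n + g + δ).
k^0.5 = 0.40 / (0.035 + 0.012 + 0.037) = 0.40 / 0.084 = 4.7619
k* = 4.7619^(1/0.5) ≈ 22.6757
y* = (k*)^α = 22.6757^0.5 ≈ 4.7619
c* = (1 − s)·y* = (1 − 0.40) × 4.7619 ≈ 2.8571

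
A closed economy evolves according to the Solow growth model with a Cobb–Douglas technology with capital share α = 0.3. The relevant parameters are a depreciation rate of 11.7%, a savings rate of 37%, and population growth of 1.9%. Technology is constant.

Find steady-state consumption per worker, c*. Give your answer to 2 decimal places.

At the steady state, Δk = 0, so s·k^α = (n + δ)·k.
Rearranging, k^(1−α) = s / (n + δ).
k^0.7 = 0.37 / (0.019 + 0.117) = 0.37 / 0.136 = 2.7206
k* = 2.7206^(1/0.7) ≈ 4.1778
y* = (k*)^α = 4.1778^0.3 ≈ 1.5356
c* = (1 − s)·y* = (1 − 0.37) × 1.5356 ≈ 0.9674

c* = 0.97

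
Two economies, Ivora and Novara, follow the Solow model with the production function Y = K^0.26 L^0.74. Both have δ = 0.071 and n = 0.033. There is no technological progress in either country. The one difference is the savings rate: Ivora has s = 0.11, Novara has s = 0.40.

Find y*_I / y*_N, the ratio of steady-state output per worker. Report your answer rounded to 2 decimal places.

ratio ≈ 0.64

Steady-state y* = [s/(n + δ)]^(α/(1−α)), so the ratio is [ (s_I/(n + δ)_I) / (s_N/(n + δ)_N) ]^0.3514.
s_I/(n + δ)_I = 0.11/0.104 = 1.0577; s_N/(n + δ)_N = 0.40/0.104 = 3.8462.
Ratio = (1.0577/3.8462)^0.3514 = 0.2750^0.3514 ≈ 0.6353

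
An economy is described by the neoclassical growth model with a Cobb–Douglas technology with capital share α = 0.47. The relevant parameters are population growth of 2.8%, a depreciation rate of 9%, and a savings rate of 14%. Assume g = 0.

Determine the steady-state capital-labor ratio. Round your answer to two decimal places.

k* ≈ 1.38

In steady state, investment equals break-even investment: s·k^α = (n + δ)·k.
Rearranging, k^(1−α) = s / (n + δ).
k^0.53 = 0.14 / (0.028 + 0.090) = 0.14 / 0.118 = 1.1864
k* = 1.1864^(1/0.53) ≈ 1.3806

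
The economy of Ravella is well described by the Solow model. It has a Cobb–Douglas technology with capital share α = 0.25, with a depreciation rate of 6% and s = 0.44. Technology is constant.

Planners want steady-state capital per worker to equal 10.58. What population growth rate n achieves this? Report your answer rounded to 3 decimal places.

At the steady state, Δk = 0, so s·k^α = (n + δ)·k.
So s / (n + δ) = (k*)^(1−α) = 10.58^0.75 = 5.8663.
Therefore n + δ = s / 5.8663 = 0.44 / 5.8663 = 0.0750, so n = 0.0750 − 0.060 = 0.0150.

n ≈ 0.015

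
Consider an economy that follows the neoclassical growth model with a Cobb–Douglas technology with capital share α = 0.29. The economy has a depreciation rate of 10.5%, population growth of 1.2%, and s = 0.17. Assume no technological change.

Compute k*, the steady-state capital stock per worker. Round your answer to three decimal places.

k* ≈ 1.693

At the steady state, Δk = 0, so s·k^α = (n + δ)·k.
Rearranging, k^(1−α) = s / (n + δ).
k^0.71 = 0.17 / (0.012 + 0.105) = 0.17 / 0.117 = 1.4530
k* = 1.4530^(1/0.71) ≈ 1.6926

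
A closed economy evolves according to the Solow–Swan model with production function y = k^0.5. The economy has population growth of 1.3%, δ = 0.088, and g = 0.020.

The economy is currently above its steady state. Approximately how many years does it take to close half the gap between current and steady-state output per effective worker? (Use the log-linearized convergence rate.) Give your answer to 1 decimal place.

about 11.5 years

Near the steady state the convergence rate is λ = (1 − α)(n + g + δ).
λ = (1 − 0.5) × 0.121 = 0.5 × 0.121 = 0.0605
Half-life = ln 2 / λ = 0.6931 / 0.0605 ≈ 11.46 years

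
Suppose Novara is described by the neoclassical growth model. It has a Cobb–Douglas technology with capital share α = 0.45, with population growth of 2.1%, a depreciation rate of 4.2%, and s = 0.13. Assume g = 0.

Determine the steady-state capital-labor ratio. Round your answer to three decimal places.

Steady state requires s·f(k) = (n + δ)·k, i.e. s·k^α = (n + δ)·k.
Dividing both sides by k: k^(1−α) = s / (n + δ).
k^0.55 = 0.13 / (0.021 + 0.042) = 0.13 / 0.063 = 2.0635
k* = 2.0635^(1/0.55) ≈ 3.7326

k* = 3.733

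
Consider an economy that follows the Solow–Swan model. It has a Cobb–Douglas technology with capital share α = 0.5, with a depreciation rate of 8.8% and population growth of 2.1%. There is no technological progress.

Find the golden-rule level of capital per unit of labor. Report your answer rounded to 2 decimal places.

k_gold ≈ 21.04

The golden rule sets f'(k) = n + δ, i.e. α·k^(α−1) = n + δ.
So k^(1−α) = α / (n + δ) = 0.5 / 0.109 = 4.5872.
k_gold = 4.5872^(1/0.5) ≈ 21.0424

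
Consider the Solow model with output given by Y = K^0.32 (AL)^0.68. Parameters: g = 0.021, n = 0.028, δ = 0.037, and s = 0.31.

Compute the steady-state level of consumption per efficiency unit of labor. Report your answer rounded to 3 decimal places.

c* = 1.262

At the steady state, Δk = 0, so s·k^α = (n + g + δ)·k.
Dividing both sides by k: k^(1−α) = s / (n + g + δ).
k^0.68 = 0.31 / (0.028 + 0.021 + 0.037) = 0.31 / 0.086 = 3.6047
k* = 3.6047^(1/0.68) ≈ 6.5906
y* = (k*)^α = 6.5906^0.32 ≈ 1.8283
c* = (1 − s)·y* = (1 − 0.31) × 1.8283 ≈ 1.2615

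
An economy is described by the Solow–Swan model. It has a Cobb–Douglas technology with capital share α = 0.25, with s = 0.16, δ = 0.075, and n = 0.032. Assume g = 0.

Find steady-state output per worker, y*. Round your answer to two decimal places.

y* ≈ 1.14

At the steady state, Δk = 0, so s·k^α = (n + δ)·k.
Dividing both sides by k: k^(1−α) = s / (n + δ).
k^0.75 = 0.16 / (0.032 + 0.075) = 0.16 / 0.107 = 1.4953
k* = 1.4953^(1/0.75) ≈ 1.7099
y* = (k*)^α = 1.7099^0.25 ≈ 1.1435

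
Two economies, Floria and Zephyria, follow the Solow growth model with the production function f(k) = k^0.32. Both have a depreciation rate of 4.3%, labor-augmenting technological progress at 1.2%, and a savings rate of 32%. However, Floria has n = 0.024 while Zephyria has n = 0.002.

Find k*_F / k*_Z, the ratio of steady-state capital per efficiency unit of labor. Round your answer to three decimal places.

Steady-state k* = [s/(n + g + δ)]^(1/(1−α)), so the ratio is [ (s_F/(n + g + δ)_F) / (s_Z/(n + g + δ)_Z) ]^1.4706.
s_F/(n + g + δ)_F = 0.32/0.079 = 4.0506; s_Z/(n + g + δ)_Z = 0.32/0.057 = 5.6140.
Ratio = (4.0506/5.6140)^1.4706 = 0.7215^1.4706 ≈ 0.6188

ratio ≈ 0.619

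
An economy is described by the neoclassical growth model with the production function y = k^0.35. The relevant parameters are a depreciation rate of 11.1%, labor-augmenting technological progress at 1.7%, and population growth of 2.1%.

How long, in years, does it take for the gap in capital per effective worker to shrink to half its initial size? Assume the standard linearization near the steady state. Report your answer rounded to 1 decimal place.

half-life ≈ 7.2 years

Near the steady state the convergence rate is λ = (1 − α)(n + g + δ).
λ = (1 − 0.35) × 0.149 = 0.65 × 0.149 = 0.09685
Half-life = ln 2 / λ = 0.6931 / 0.09685 ≈ 7.16 years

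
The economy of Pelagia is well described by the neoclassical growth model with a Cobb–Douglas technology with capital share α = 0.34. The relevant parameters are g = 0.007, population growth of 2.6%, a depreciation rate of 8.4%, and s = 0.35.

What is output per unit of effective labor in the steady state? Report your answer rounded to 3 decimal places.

Steady state requires s·f(k) = (n + g + δ)·k, i.e. s·k^α = (n + g + δ)·k.
Rearranging, k^(1−α) = s / (n + g + δ).
k^0.66 = 0.35 / (0.026 + 0.007 + 0.084) = 0.35 / 0.117 = 2.9915
k* = 2.9915^(1/0.66) ≈ 5.2607
y* = (k*)^α = 5.2607^0.34 ≈ 1.7586

y* ≈ 1.759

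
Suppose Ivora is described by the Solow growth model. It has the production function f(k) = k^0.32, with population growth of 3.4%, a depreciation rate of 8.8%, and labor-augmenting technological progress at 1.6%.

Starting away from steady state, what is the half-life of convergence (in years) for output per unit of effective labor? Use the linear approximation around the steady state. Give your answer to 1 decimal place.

Near the steady state the convergence rate is λ = (1 − α)(n + g + δ).
λ = (1 − 0.32) × 0.138 = 0.68 × 0.138 = 0.09384
Half-life = ln 2 / λ = 0.6931 / 0.09384 ≈ 7.39 years

about 7.4 years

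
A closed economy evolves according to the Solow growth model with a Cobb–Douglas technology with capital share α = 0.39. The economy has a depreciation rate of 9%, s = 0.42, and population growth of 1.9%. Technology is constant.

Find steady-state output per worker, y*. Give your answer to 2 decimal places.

y* = 2.37

Steady state requires s·f(k) = (n + δ)·k, i.e. s·k^α = (n + δ)·k.
Dividing both sides by k: k^(1−α) = s / (n + δ).
k^0.61 = 0.42 / (0.019 + 0.090) = 0.42 / 0.109 = 3.8532
k* = 3.8532^(1/0.61) ≈ 9.1277
y* = (k*)^α = 9.1277^0.39 ≈ 2.3689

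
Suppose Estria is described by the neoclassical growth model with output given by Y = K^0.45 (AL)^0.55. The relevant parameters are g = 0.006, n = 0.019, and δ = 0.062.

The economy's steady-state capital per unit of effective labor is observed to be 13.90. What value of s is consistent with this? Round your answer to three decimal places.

Steady state requires s·f(k) = (n + g + δ)·k, i.e. s·k^α = (n + g + δ)·k.
So s / (n + g + δ) = (k*)^(1−α) = 13.90^0.55 = 4.2526.
Therefore s = 4.2526 × (n + g + δ) = 4.2526 × 0.087 = 0.3700.

s ≈ 0.370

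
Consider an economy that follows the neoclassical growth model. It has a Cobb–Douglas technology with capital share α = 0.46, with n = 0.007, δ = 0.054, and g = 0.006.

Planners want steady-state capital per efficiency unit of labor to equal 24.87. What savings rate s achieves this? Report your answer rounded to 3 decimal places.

s ≈ 0.380

At the steady state, Δk = 0, so s·k^α = (n + g + δ)·k.
So s / (n + g + δ) = (k*)^(1−α) = 24.87^0.54 = 5.6711.
Therefore s = 5.6711 × (n + g + δ) = 5.6711 × 0.067 = 0.3800.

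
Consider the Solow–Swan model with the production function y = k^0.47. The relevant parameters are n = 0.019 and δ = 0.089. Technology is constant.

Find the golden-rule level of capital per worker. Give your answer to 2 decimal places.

The golden rule sets f'(k) = n + δ, i.e. α·k^(α−1) = n + δ.
So k^(1−α) = α / (n + δ) = 0.47 / 0.108 = 4.3519.
k_gold = 4.3519^(1/0.53) ≈ 16.0345

k_gold ≈ 16.03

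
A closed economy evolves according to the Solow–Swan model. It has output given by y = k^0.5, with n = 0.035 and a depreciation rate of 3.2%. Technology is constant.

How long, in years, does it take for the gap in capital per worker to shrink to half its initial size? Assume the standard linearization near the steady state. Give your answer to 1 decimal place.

half-life ≈ 20.7 years

Near the steady state the convergence rate is λ = (1 − α)(n + δ).
λ = (1 − 0.5) × 0.067 = 0.5 × 0.067 = 0.0335
Half-life = ln 2 / λ = 0.6931 / 0.0335 ≈ 20.69 years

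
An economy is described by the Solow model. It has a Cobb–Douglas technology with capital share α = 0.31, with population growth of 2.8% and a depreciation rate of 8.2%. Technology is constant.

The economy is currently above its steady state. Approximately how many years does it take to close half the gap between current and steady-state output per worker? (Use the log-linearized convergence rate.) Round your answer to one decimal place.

Near the steady state the convergence rate is λ = (1 − α)(n + δ).
λ = (1 − 0.31) × 0.110 = 0.69 × 0.110 = 0.0759
Half-life = ln 2 / λ = 0.6931 / 0.0759 ≈ 9.13 years

half-life ≈ 9.1 years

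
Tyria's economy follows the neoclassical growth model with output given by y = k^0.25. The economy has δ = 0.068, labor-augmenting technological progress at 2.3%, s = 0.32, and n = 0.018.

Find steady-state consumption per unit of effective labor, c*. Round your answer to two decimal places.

In steady state, investment equals break-even investment: s·k^α = (n + g + δ)·k.
Dividing both sides by k: k^(1−α) = s / (n + g + δ).
k^0.75 = 0.32 / (0.018 + 0.023 + 0.068) = 0.32 / 0.109 = 2.9358
k* = 2.9358^(1/0.75) ≈ 4.2037
y* = (k*)^α = 4.2037^0.25 ≈ 1.4319
c* = (1 − s)·y* = (1 − 0.32) × 1.4319 ≈ 0.9737

c* ≈ 0.97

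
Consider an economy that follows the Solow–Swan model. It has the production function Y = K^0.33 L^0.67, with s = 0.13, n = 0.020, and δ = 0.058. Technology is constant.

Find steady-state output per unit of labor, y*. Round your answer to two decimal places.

y* ≈ 1.29

In steady state, investment equals break-even investment: s·k^α = (n + δ)·k.
Rearranging, k^(1−α) = s / (n + δ).
k^0.67 = 0.13 / (0.020 + 0.058) = 0.13 / 0.078 = 1.6667
k* = 1.6667^(1/0.67) ≈ 2.1435
y* = (k*)^α = 2.1435^0.33 ≈ 1.2861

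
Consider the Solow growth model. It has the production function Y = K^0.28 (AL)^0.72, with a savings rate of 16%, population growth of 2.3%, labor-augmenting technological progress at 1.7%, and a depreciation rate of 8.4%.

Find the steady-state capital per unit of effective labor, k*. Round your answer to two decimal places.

k* ≈ 1.42

In steady state, investment equals break-even investment: s·k^α = (n + g + δ)·k.
Dividing both sides by k: k^(1−α) = s / (n + g + δ).
k^0.72 = 0.16 / (0.023 + 0.017 + 0.084) = 0.16 / 0.124 = 1.2903
k* = 1.2903^(1/0.72) ≈ 1.4247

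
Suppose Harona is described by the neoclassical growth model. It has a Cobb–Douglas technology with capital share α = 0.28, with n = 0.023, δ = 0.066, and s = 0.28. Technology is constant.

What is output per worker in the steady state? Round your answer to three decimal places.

y* ≈ 1.562

Steady state requires s·f(k) = (n + δ)·k, i.e. s·k^α = (n + δ)·k.
Rearranging, k^(1−α) = s / (n + δ).
k^0.72 = 0.28 / (0.023 + 0.066) = 0.28 / 0.089 = 3.1461
k* = 3.1461^(1/0.72) ≈ 4.9130
y* = (k*)^α = 4.9130^0.28 ≈ 1.5616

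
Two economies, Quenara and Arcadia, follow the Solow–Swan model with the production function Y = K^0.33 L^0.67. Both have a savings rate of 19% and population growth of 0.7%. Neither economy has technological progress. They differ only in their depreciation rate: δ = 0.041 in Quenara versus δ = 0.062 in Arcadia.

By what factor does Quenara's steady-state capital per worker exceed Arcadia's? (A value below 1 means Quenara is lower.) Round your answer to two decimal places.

k*_Q / k*_A ≈ 1.72

Steady-state k* = [s/(n + δ)]^(1/(1−α)), so the ratio is [ (s_Q/(n + δ)_Q) / (s_A/(n + δ)_A) ]^1.4925.
s_Q/(n + δ)_Q = 0.19/0.048 = 3.9583; s_A/(n + δ)_A = 0.19/0.069 = 2.7536.
Ratio = (3.9583/2.7536)^1.4925 = 1.4375^1.4925 ≈ 1.7188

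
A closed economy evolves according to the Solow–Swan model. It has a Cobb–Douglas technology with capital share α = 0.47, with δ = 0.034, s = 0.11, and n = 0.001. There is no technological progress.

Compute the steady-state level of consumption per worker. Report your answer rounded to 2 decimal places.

c* = 2.46

In steady state, investment equals break-even investment: s·k^α = (n + δ)·k.
Rearranging, k^(1−α) = s / (n + δ).
k^0.53 = 0.11 / (0.001 + 0.034) = 0.11 / 0.035 = 3.1429
k* = 3.1429^(1/0.53) ≈ 8.6768
y* = (k*)^α = 8.6768^0.47 ≈ 2.7608
c* = (1 − s)·y* = (1 − 0.11) × 2.7608 ≈ 2.4571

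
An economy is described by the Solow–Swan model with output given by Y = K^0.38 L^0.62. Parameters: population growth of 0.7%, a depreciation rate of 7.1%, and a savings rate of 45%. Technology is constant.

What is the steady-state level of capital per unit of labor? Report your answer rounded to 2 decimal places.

Steady state requires s·f(k) = (n + δ)·k, i.e. s·k^α = (n + δ)·k.
Dividing both sides by k: k^(1−α) = s / (n + δ).
k^0.62 = 0.45 / (0.007 + 0.071) = 0.45 / 0.078 = 5.7692
k* = 5.7692^(1/0.62) ≈ 16.8891

k* = 16.89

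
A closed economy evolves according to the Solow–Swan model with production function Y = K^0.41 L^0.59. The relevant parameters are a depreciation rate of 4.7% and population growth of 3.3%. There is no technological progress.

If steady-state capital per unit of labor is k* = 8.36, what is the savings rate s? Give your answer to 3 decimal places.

s ≈ 0.280

Steady state requires s·f(k) = (n + δ)·k, i.e. s·k^α = (n + δ)·k.
So s / (n + δ) = (k*)^(1−α) = 8.36^0.59 = 3.5003.
Therefore s = 3.5003 × (n + δ) = 3.5003 × 0.080 = 0.2800.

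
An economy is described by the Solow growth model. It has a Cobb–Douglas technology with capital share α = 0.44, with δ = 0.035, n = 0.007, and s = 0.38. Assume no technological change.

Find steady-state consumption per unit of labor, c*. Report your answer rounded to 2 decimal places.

At the steady state, Δk = 0, so s·k^α = (n + δ)·k.
Dividing both sides by k: k^(1−α) = s / (n + δ).
k^0.56 = 0.38 / (0.007 + 0.035) = 0.38 / 0.042 = 9.0476
k* = 9.0476^(1/0.56) ≈ 51.0617
y* = (k*)^α = 51.0617^0.44 ≈ 5.6437
c* = (1 − s)·y* = (1 − 0.38) × 5.6437 ≈ 3.4991

c* = 3.50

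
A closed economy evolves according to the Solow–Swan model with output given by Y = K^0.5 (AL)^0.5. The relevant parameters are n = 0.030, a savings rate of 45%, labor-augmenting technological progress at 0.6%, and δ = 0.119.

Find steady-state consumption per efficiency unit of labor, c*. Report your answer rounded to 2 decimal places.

c* = 1.60

At the steady state, Δk = 0, so s·k^α = (n + g + δ)·k.
Dividing both sides by k: k^(1−α) = s / (n + g + δ).
k^0.5 = 0.45 / (0.030 + 0.006 + 0.119) = 0.45 / 0.155 = 2.9032
k* = 2.9032^(1/0.5) ≈ 8.4286
y* = (k*)^α = 8.4286^0.5 ≈ 2.9032
c* = (1 − s)·y* = (1 − 0.45) × 2.9032 ≈ 1.5968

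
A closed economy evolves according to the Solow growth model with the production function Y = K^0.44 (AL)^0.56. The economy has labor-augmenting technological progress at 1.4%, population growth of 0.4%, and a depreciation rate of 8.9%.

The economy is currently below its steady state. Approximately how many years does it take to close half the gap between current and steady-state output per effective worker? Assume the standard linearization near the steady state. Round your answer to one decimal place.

Near the steady state the convergence rate is λ = (1 − α)(n + g + δ).
λ = (1 − 0.44) × 0.107 = 0.56 × 0.107 = 0.05992
Half-life = ln 2 / λ = 0.6931 / 0.05992 ≈ 11.57 years

t_½ ≈ 11.6 years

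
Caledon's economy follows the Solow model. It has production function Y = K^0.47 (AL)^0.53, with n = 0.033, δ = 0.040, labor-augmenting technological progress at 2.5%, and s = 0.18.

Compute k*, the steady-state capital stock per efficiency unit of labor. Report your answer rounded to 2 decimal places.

Steady state requires s·f(k) = (n + g + δ)·k, i.e. s·k^α = (n + g + δ)·k.
Dividing both sides by k: k^(1−α) = s / (n + g + δ).
k^0.53 = 0.18 / (0.033 + 0.025 + 0.040) = 0.18 / 0.098 = 1.8367
k* = 1.8367^(1/0.53) ≈ 3.1491

k* = 3.15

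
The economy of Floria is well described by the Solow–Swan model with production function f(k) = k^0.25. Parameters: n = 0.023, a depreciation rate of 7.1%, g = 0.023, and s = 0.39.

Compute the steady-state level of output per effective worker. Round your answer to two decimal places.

y* ≈ 1.49

At the steady state, Δk = 0, so s·k^α = (n + g + δ)·k.
Rearranging, k^(1−α) = s / (n + g + δ).
k^0.75 = 0.39 / (0.023 + 0.023 + 0.071) = 0.39 / 0.117 = 3.3333
k* = 3.3333^(1/0.75) ≈ 4.9793
y* = (k*)^α = 4.9793^0.25 ≈ 1.4938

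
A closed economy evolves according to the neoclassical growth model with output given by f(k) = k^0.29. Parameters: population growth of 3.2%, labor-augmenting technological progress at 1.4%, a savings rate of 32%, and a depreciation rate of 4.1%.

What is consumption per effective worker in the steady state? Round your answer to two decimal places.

c* ≈ 1.16

In steady state, investment equals break-even investment: s·k^α = (n + g + δ)·k.
Rearranging, k^(1−α) = s / (n + g + δ).
k^0.71 = 0.32 / (0.032 + 0.014 + 0.041) = 0.32 / 0.087 = 3.6782
k* = 3.6782^(1/0.71) ≈ 6.2614
y* = (k*)^α = 6.2614^0.29 ≈ 1.7023
c* = (1 − s)·y* = (1 − 0.32) × 1.7023 ≈ 1.1576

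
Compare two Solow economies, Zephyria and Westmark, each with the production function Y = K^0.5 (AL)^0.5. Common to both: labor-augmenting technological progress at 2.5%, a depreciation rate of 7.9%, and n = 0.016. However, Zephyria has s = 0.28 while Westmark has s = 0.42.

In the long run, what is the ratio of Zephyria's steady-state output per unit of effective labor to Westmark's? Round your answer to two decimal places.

y*_Z / y*_W ≈ 0.67

Steady-state y* = [s/(n + g + δ)]^(α/(1−α)), so the ratio is [ (s_Z/(n + g + δ)_Z) / (s_W/(n + g + δ)_W) ]^1.
s_Z/(n + g + δ)_Z = 0.28/0.120 = 2.3333; s_W/(n + g + δ)_W = 0.42/0.120 = 3.5000.
Ratio = (2.3333/3.5000)^1 = 0.6667^1 ≈ 0.6667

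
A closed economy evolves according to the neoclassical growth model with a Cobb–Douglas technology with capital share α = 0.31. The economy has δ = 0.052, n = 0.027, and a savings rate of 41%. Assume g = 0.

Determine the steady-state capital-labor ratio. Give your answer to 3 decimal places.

Steady state requires s·f(k) = (n + δ)·k, i.e. s·k^α = (n + δ)·k.
Dividing both sides by k: k^(1−α) = s / (n + δ).
k^0.69 = 0.41 / (0.027 + 0.052) = 0.41 / 0.079 = 5.1899
k* = 5.1899^(1/0.69) ≈ 10.8758

k* = 10.876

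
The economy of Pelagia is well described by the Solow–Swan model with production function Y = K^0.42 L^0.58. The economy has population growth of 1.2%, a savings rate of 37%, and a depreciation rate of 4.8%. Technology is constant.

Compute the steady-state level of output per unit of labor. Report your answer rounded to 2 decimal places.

At the steady state, Δk = 0, so s·k^α = (n + δ)·k.
Dividing both sides by k: k^(1−α) = s / (n + δ).
k^0.58 = 0.37 / (0.012 + 0.048) = 0.37 / 0.060 = 6.1667
k* = 6.1667^(1/0.58) ≈ 23.0229
y* = (k*)^α = 23.0229^0.42 ≈ 3.7334

y* = 3.73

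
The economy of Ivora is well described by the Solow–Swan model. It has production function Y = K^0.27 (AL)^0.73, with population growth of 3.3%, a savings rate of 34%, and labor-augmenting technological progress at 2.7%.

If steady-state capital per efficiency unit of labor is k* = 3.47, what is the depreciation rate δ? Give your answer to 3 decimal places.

In steady state, investment equals break-even investment: s·k^α = (n + g + δ)·k.
So s / (n + g + δ) = (k*)^(1−α) = 3.47^0.73 = 2.4799.
Therefore n + g + δ = s / 2.4799 = 0.34 / 2.4799 = 0.1371, so δ = 0.1371 − 0.060 = 0.0771.

δ ≈ 0.077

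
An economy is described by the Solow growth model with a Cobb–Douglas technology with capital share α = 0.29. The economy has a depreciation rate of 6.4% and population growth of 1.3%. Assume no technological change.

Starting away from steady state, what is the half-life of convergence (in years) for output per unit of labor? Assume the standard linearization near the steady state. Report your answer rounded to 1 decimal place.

half-life ≈ 12.7 years

Near the steady state the convergence rate is λ = (1 − α)(n + δ).
λ = (1 − 0.29) × 0.077 = 0.71 × 0.077 = 0.05467
Half-life = ln 2 / λ = 0.6931 / 0.05467 ≈ 12.68 years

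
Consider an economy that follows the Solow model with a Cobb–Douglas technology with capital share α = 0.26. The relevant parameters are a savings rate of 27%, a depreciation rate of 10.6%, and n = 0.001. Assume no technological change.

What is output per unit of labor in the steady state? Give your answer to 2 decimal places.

At the steady state, Δk = 0, so s·k^α = (n + δ)·k.
Rearranging, k^(1−α) = s / (n + δ).
k^0.74 = 0.27 / (0.001 + 0.106) = 0.27 / 0.107 = 2.5234
k* = 2.5234^(1/0.74) ≈ 3.4932
y* = (k*)^α = 3.4932^0.26 ≈ 1.3843

y* = 1.38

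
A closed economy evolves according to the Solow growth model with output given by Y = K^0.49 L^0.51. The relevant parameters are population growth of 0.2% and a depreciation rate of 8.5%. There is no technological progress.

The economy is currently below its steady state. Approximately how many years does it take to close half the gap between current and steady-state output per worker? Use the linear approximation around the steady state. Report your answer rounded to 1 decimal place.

Near the steady state the convergence rate is λ = (1 − α)(n + δ).
λ = (1 − 0.49) × 0.087 = 0.51 × 0.087 = 0.04437
Half-life = ln 2 / λ = 0.6931 / 0.04437 ≈ 15.62 years

half-life ≈ 15.6 years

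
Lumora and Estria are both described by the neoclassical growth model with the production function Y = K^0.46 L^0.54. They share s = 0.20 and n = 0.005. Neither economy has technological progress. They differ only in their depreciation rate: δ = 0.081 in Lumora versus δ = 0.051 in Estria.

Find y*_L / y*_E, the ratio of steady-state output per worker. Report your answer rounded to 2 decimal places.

Steady-state y* = [s/(n + δ)]^(α/(1−α)), so the ratio is [ (s_L/(n + δ)_L) / (s_E/(n + δ)_E) ]^0.8519.
s_L/(n + δ)_L = 0.20/0.086 = 2.3256; s_E/(n + δ)_E = 0.20/0.056 = 3.5714.
Ratio = (2.3256/3.5714)^0.8519 = 0.6512^0.8519 ≈ 0.6939

ratio ≈ 0.69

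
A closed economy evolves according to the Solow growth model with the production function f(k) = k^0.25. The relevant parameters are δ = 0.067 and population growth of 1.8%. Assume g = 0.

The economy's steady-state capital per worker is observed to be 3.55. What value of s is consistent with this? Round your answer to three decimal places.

In steady state, investment equals break-even investment: s·k^α = (n + δ)·k.
So s / (n + δ) = (k*)^(1−α) = 3.55^0.75 = 2.5863.
Therefore s = 2.5863 × (n + δ) = 2.5863 × 0.085 = 0.2198.

s ≈ 0.220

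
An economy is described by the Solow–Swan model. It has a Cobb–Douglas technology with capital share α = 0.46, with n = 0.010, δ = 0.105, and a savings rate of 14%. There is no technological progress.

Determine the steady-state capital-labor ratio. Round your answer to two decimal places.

In steady state, investment equals break-even investment: s·k^α = (n + δ)·k.
Rearranging, k^(1−α) = s / (n + δ).
k^0.54 = 0.14 / (0.010 + 0.105) = 0.14 / 0.115 = 1.2174
k* = 1.2174^(1/0.54) ≈ 1.4395

k* ≈ 1.44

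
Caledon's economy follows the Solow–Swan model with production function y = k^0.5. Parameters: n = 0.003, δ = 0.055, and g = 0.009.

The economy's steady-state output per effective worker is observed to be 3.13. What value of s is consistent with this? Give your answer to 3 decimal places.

s ≈ 0.210

In steady state, investment equals break-even investment: s·k^α = (n + g + δ)·k.
Since y* = [s/(n + g + δ)]^(α/(1−α)), we have s/(n + g + δ) = (y*)^((1−α)/α) = 3.13^1 = 3.1300.
Therefore s = 3.1300 × (n + g + δ) = 3.1300 × 0.067 = 0.2097.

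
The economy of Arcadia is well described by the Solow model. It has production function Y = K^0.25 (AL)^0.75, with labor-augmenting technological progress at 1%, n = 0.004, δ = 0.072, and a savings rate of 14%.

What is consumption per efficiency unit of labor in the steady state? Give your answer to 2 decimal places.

In steady state, investment equals break-even investment: s·k^α = (n + g + δ)·k.
Dividing both sides by k: k^(1−α) = s / (n + g + δ).
k^0.75 = 0.14 / (0.004 + 0.010 + 0.072) = 0.14 / 0.086 = 1.6279
k* = 1.6279^(1/0.75) ≈ 1.9150
y* = (k*)^α = 1.9150^0.25 ≈ 1.1764
c* = (1 − s)·y* = (1 − 0.14) × 1.1764 ≈ 1.0117

c* = 1.01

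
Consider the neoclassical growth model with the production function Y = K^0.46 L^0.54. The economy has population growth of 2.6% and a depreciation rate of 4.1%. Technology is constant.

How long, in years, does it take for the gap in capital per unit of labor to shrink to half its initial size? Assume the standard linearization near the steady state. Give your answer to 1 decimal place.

Near the steady state the convergence rate is λ = (1 − α)(n + δ).
λ = (1 − 0.46) × 0.067 = 0.54 × 0.067 = 0.03618
Half-life = ln 2 / λ = 0.6931 / 0.03618 ≈ 19.16 years

half-life ≈ 19.2 years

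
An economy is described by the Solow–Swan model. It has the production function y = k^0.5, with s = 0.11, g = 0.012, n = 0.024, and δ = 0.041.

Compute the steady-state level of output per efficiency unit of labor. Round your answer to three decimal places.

In steady state, investment equals break-even investment: s·k^α = (n + g + δ)·k.
Rearranging, k^(1−α) = s / (n + g + δ).
k^0.5 = 0.11 / (0.024 + 0.012 + 0.041) = 0.11 / 0.077 = 1.4286
k* = 1.4286^(1/0.5) ≈ 2.0409
y* = (k*)^α = 2.0409^0.5 ≈ 1.4286

y* = 1.429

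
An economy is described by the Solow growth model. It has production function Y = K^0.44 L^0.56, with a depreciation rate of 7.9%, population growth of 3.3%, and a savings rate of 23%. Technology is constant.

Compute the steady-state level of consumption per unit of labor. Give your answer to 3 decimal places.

At the steady state, Δk = 0, so s·k^α = (n + δ)·k.
Rearranging, k^(1−α) = s / (n + δ).
k^0.56 = 0.23 / (0.033 + 0.079) = 0.23 / 0.112 = 2.0536
k* = 2.0536^(1/0.56) ≈ 3.6146
y* = (k*)^α = 3.6146^0.44 ≈ 1.7601
c* = (1 − s)·y* = (1 − 0.23) × 1.7601 ≈ 1.3553

c* ≈ 1.355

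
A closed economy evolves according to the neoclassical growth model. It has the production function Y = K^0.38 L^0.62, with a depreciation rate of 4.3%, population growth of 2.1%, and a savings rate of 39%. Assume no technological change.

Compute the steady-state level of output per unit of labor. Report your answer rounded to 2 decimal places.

At the steady state, Δk = 0, so s·k^α = (n + δ)·k.
Dividing both sides by k: k^(1−α) = s / (n + δ).
k^0.62 = 0.39 / (0.021 + 0.043) = 0.39 / 0.064 = 6.0938
k* = 6.0938^(1/0.62) ≈ 18.4480
y* = (k*)^α = 18.4480^0.38 ≈ 3.0273

y* = 3.03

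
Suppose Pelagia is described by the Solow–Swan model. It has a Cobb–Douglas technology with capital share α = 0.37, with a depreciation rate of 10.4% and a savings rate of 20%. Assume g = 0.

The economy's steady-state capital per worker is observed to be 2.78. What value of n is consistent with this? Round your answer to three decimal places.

n ≈ 0.001

Steady state requires s·f(k) = (n + δ)·k, i.e. s·k^α = (n + δ)·k.
So s / (n + δ) = (k*)^(1−α) = 2.78^0.63 = 1.9044.
Therefore n + δ = s / 1.9044 = 0.20 / 1.9044 = 0.1050, so n = 0.1050 − 0.104 = 0.0010.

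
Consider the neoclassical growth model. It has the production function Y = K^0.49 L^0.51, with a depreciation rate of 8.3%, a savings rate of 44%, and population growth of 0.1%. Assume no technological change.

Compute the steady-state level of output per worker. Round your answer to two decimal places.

y* = 4.91

Steady state requires s·f(k) = (n + δ)·k, i.e. s·k^α = (n + δ)·k.
Rearranging, k^(1−α) = s / (n + δ).
k^0.51 = 0.44 / (0.001 + 0.083) = 0.44 / 0.084 = 5.2381
k* = 5.2381^(1/0.51) ≈ 25.7125
y* = (k*)^α = 25.7125^0.49 ≈ 4.9087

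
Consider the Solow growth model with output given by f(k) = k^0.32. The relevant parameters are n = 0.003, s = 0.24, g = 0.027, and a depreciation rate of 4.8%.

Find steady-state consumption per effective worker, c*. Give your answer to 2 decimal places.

c* = 1.29

At the steady state, Δk = 0, so s·k^α = (n + g + δ)·k.
Dividing both sides by k: k^(1−α) = s / (n + g + δ).
k^0.68 = 0.24 / (0.003 + 0.027 + 0.048) = 0.24 / 0.078 = 3.0769
k* = 3.0769^(1/0.68) ≈ 5.2217
y* = (k*)^α = 5.2217^0.32 ≈ 1.6971
c* = (1 − s)·y* = (1 − 0.24) × 1.6971 ≈ 1.2898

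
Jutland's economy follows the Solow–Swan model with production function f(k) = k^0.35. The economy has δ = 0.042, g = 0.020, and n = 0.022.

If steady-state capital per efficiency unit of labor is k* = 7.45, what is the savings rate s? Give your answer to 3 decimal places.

s ≈ 0.310

Steady state requires s·f(k) = (n + g + δ)·k, i.e. s·k^α = (n + g + δ)·k.
So s / (n + g + δ) = (k*)^(1−α) = 7.45^0.65 = 3.6889.
Therefore s = 3.6889 × (n + g + δ) = 3.6889 × 0.084 = 0.3099.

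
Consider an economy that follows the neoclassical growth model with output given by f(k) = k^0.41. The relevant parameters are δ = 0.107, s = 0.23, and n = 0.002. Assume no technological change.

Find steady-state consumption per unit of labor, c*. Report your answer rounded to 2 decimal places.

At the steady state, Δk = 0, so s·k^α = (n + δ)·k.
Dividing both sides by k: k^(1−α) = s / (n + δ).
k^0.59 = 0.23 / (0.002 + 0.107) = 0.23 / 0.109 = 2.1101
k* = 2.1101^(1/0.59) ≈ 3.5454
y* = (k*)^α = 3.5454^0.41 ≈ 1.6802
c* = (1 − s)·y* = (1 − 0.23) × 1.6802 ≈ 1.2938

c* ≈ 1.29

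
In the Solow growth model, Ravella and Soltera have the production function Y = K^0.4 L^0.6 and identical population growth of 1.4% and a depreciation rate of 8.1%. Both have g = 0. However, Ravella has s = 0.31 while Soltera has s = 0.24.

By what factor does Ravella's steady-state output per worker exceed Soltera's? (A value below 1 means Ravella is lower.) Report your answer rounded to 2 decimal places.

Steady-state y* = [s/(n + δ)]^(α/(1−α)), so the ratio is [ (s_R/(n + δ)_R) / (s_S/(n + δ)_S) ]^0.6667.
s_R/(n + δ)_R = 0.31/0.095 = 3.2632; s_S/(n + δ)_S = 0.24/0.095 = 2.5263.
Ratio = (3.2632/2.5263)^0.6667 = 1.2917^0.6667 ≈ 1.1861

y*_R / y*_S ≈ 1.19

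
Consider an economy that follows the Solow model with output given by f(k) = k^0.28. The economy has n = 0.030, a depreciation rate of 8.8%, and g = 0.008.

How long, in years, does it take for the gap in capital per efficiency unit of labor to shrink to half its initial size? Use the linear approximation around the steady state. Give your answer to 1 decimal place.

Near the steady state the convergence rate is λ = (1 − α)(n + g + δ).
λ = (1 − 0.28) × 0.126 = 0.72 × 0.126 = 0.09072
Half-life = ln 2 / λ = 0.6931 / 0.09072 ≈ 7.64 years

t_½ ≈ 7.6 years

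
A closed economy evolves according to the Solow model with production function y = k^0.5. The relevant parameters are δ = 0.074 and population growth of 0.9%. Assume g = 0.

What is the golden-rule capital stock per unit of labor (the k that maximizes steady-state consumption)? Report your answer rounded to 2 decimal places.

k_gold ≈ 36.29

The golden rule sets f'(k) = n + δ, i.e. α·k^(α−1) = n + δ.
So k^(1−α) = α / (n + δ) = 0.5 / 0.083 = 6.0241.
k_gold = 6.0241^(1/0.5) ≈ 36.2898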